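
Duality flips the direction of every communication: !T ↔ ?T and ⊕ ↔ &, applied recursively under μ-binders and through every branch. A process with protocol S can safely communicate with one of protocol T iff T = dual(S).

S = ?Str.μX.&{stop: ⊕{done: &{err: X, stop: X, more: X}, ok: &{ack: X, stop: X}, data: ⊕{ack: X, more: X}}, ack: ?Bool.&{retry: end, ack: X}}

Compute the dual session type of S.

!Str.μX.⊕{stop: &{done: ⊕{err: X, stop: X, more: X}, ok: ⊕{ack: X, stop: X}, data: &{ack: X, more: X}}, ack: !Bool.⊕{retry: end, ack: X}}

?Str → !Str
  μX → μX  (rec unchanged)
    &{stop,ack} → ⊕{stop,ack}  (offer→select)
      • stop:
        ⊕{done,ok,data} → &{done,ok,data}  (select→offer)
          • done:
            &{err,stop,more} → ⊕{err,stop,more}  (offer→select)
              • err:
                X self-dual
              • stop:
                X self-dual
              • more:
                X self-dual
          • ok:
            &{ack,stop} → ⊕{ack,stop}  (offer→select)
              • ack:
                X self-dual
              • stop:
                X self-dual
          • data:
            ⊕{ack,more} → &{ack,more}  (select→offer)
              • ack:
                X self-dual
              • more:
                X self-dual
      • ack:
        ?Bool → !Bool
          &{retry,ack} → ⊕{retry,ack}  (offer→select)
            • retry:
              end self-dual
            • ack:
              X self-dual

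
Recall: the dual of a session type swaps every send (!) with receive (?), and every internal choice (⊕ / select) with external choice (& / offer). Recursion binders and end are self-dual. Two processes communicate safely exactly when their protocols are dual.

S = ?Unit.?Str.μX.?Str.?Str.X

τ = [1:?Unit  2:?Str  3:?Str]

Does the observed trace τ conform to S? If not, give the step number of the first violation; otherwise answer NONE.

step 1: ?Unit  match  now at ?Str.μX.…
step 2: ?Str  match  now at μX.…
step 3: ?Str  match  now at ?Str.μX.…
all 3 steps conform

NONE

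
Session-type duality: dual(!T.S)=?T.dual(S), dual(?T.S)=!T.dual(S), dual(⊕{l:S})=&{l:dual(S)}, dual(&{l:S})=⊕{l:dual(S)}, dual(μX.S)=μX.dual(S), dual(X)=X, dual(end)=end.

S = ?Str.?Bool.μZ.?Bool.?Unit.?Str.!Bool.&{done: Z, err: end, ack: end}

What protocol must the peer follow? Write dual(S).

?Str = !Str
  ?Bool = !Bool
    μZ = μZ  (binder kept)
      ?Bool = !Bool
        ?Unit = !Unit
          ?Str = !Str
            !Bool = ?Bool
              &{done,err,ack} = ⊕{done,err,ack}  (&→⊕)
                case done:
                  dual(Z) = Z
                case err:
                  dual(end) = end
                case ack:
                  dual(end) = end

!Str.!Bool.μZ.!Bool.!Unit.!Str.?Bool.⊕{done: Z, err: end, ack: end}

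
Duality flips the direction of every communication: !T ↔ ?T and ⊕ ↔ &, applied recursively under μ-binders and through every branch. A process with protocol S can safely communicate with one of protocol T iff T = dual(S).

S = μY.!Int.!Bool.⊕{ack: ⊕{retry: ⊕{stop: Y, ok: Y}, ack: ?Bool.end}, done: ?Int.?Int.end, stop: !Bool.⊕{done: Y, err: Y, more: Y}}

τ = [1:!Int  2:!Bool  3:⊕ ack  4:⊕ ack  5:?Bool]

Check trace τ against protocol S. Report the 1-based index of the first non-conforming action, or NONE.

@1 !Int  match  cont: !Bool.⊕{ack: ⊕{retry: ⊕{stop: μY.…, ok: μY.…}, ack: ?Bool.end}, done: ?Int.?Int.end, stop: !Bool.⊕{done: μY.…, err: μY.…, more: μY.…}}
@2 !Bool  match  cont: ⊕{ack: ⊕{retry: ⊕{stop: μY.…, ok: μY.…}, ack: ?Bool.end}, done: ?Int.?Int.end, stop: !Bool.⊕{done: μY.…, err: μY.…, more: μY.…}}
@3 ⊕ ack  match  cont: ⊕{retry: ⊕{stop: μY.…, ok: μY.…}, ack: ?Bool.end}
@4 ⊕ ack  match  cont: ?Bool.end
@5 ?Bool  match  cont: end
all 5 steps conform

NONE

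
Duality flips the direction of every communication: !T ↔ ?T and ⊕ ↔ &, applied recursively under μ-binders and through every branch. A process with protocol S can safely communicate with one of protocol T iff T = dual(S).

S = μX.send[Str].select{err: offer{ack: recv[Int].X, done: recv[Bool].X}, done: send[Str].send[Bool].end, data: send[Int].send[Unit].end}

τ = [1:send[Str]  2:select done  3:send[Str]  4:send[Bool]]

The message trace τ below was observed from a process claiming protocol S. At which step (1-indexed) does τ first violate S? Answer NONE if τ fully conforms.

NONE

@1 send[Str]  ✓  residual = select{err: offer{ack: recv[Int].μX.…, done: recv[Bool].μX.…}, done: send[Str].send[Bool].end, data: send[Int].send[Unit].end}
@2 select done  ✓  residual = send[Str].send[Bool].end
@3 send[Str]  ✓  residual = send[Bool].end
@4 send[Bool]  ✓  residual = end
trace exhausted — no violation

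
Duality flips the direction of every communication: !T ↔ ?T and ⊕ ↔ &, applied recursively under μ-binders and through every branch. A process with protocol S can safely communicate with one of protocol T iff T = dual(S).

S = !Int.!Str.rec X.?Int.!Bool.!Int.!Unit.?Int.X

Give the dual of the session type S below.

!Int = ?Int
  !Str = ?Str
    rec X = rec X  (μ self-dual)
      ?Int = !Int
        !Bool = ?Bool
          !Int = ?Int
            !Unit = ?Unit
              ?Int = !Int
                X ↦ X

?Int.?Str.rec X.!Int.?Bool.?Int.?Unit.!Int.X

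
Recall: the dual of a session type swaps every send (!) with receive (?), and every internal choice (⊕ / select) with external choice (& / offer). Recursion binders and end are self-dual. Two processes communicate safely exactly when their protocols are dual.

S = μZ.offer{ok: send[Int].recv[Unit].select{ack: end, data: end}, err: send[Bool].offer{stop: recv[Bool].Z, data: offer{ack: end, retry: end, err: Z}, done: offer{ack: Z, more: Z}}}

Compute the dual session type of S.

μZ ↦ μZ  (μ self-dual)
  offer{ok,err} ↦ select{ok,err}  (offer→select)
    [ok]
      send[Int] ↦ recv[Int]
        recv[Unit] ↦ send[Unit]
          select{ack,data} ↦ offer{ack,data}  (select→offer)
            [ack]
              end ↦ end
            [data]
              end ↦ end
    [err]
      send[Bool] ↦ recv[Bool]
        offer{stop,data,done} ↦ select{stop,data,done}  (offer→select)
          [stop]
            recv[Bool] ↦ send[Bool]
              Z ↦ Z
          [data]
            offer{ack,retry,err} ↦ select{ack,retry,err}  (offer→select)
              [ack]
                end ↦ end
              [retry]
                end ↦ end
              [err]
                Z ↦ Z
          [done]
            offer{ack,more} ↦ select{ack,more}  (offer→select)
              [ack]
                Z ↦ Z
              [more]
                Z ↦ Z

μZ.select{ok: recv[Int].send[Unit].offer{ack: end, data: end}, err: recv[Bool].select{stop: send[Bool].Z, data: select{ack: end, retry: end, err: Z}, done: select{ack: Z, more: Z}}}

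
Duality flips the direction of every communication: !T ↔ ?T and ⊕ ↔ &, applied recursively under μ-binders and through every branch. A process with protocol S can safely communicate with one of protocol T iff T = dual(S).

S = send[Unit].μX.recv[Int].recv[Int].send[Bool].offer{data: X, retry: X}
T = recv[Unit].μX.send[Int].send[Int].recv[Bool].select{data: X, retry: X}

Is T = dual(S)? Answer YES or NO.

send[Unit] vs recv[Unit]  match
  μX vs μX  match (μ self-dual)
    recv[Int] vs send[Int]  match
      recv[Int] vs send[Int]  match
        send[Bool] vs recv[Bool]  match
          offer{data,retry} vs select{data,retry}  match labels match
            [data]
              X vs X  match
            [retry]
              X vs X  match

YES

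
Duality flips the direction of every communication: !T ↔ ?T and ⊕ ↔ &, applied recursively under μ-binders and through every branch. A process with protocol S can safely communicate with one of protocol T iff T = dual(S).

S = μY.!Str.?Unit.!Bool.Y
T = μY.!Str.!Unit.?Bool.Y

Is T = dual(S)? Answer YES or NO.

NO

μY | μY  match (rec unchanged)
  !Str | !Str  ✗ same direction on both sides — not dual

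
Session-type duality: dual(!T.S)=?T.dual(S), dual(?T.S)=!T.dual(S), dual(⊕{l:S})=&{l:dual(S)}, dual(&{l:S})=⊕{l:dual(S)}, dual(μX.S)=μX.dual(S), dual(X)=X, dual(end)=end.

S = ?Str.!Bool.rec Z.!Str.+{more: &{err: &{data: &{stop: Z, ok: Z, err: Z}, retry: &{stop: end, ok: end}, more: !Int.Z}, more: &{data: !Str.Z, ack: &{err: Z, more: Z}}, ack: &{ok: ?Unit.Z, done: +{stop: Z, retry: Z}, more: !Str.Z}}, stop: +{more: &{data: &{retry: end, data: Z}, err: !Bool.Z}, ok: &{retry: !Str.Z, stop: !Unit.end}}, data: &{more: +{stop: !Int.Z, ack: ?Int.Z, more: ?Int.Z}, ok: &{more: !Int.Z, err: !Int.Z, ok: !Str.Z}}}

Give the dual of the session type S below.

!Str.?Bool.rec Z.?Str.&{more: +{err: +{data: +{stop: Z, ok: Z, err: Z}, retry: +{stop: end, ok: end}, more: ?Int.Z}, more: +{data: ?Str.Z, ack: +{err: Z, more: Z}}, ack: +{ok: !Unit.Z, done: &{stop: Z, retry: Z}, more: ?Str.Z}}, stop: &{more: +{data: +{retry: end, data: Z}, err: ?Bool.Z}, ok: +{retry: ?Str.Z, stop: ?Unit.end}}, data: +{more: &{stop: ?Int.Z, ack: !Int.Z, more: !Int.Z}, ok: +{more: ?Int.Z, err: ?Int.Z, ok: ?Str.Z}}}

?Str ↦ !Str
  !Bool ↦ ?Bool
    rec Z ↦ rec Z  (μ self-dual)
      !Str ↦ ?Str
        +{more,stop,data} ↦ &{more,stop,data}  (internal→external)
          case more:
            &{err,more,ack} ↦ +{err,more,ack}  (offer→select)
              case err:
                &{data,retry,more} ↦ +{data,retry,more}  (offer→select)
                  case data:
                    &{stop,ok,err} ↦ +{stop,ok,err}  (offer→select)
                      case stop:
                        Z self-dual
                      case ok:
                        Z self-dual
                      case err:
                        Z self-dual
                  case retry:
                    &{stop,ok} ↦ +{stop,ok}  (offer→select)
                      case stop:
                        end self-dual
                      case ok:
                        end self-dual
                  case more:
                    !Int ↦ ?Int
                      Z self-dual
              case more:
                &{data,ack} ↦ +{data,ack}  (offer→select)
                  case data:
                    !Str ↦ ?Str
                      Z self-dual
                  case ack:
                    &{err,more} ↦ +{err,more}  (offer→select)
                      case err:
                        Z self-dual
                      case more:
                        Z self-dual
              case ack:
                &{ok,done,more} ↦ +{ok,done,more}  (offer→select)
                  case ok:
                    ?Unit ↦ !Unit
                      Z self-dual
                  case done:
                    +{stop,retry} ↦ &{stop,retry}  (internal→external)
                      case stop:
                        Z self-dual
                      case retry:
                        Z self-dual
                  case more:
                    !Str ↦ ?Str
                      Z self-dual
          case stop:
            +{more,ok} ↦ &{more,ok}  (internal→external)
              case more:
                &{data,err} ↦ +{data,err}  (offer→select)
                  case data:
                    &{retry,data} ↦ +{retry,data}  (offer→select)
                      case retry:
                        end self-dual
                      case data:
                        Z self-dual
                  case err:
                    !Bool ↦ ?Bool
                      Z self-dual
              case ok:
                &{retry,stop} ↦ +{retry,stop}  (offer→select)
                  case retry:
                    !Str ↦ ?Str
                      Z self-dual
                  case stop:
                    !Unit ↦ ?Unit
                      end self-dual
          case data:
            &{more,ok} ↦ +{more,ok}  (offer→select)
              case more:
                +{stop,ack,more} ↦ &{stop,ack,more}  (internal→external)
                  case stop:
                    !Int ↦ ?Int
                      Z self-dual
                  case ack:
                    ?Int ↦ !Int
                      Z self-dual
                  case more:
                    ?Int ↦ !Int
                      Z self-dual
              case ok:
                &{more,err,ok} ↦ +{more,err,ok}  (offer→select)
                  case more:
                    !Int ↦ ?Int
                      Z self-dual
                  case err:
                    !Int ↦ ?Int
                      Z self-dual
                  case ok:
                    !Str ↦ ?Str
                      Z self-dual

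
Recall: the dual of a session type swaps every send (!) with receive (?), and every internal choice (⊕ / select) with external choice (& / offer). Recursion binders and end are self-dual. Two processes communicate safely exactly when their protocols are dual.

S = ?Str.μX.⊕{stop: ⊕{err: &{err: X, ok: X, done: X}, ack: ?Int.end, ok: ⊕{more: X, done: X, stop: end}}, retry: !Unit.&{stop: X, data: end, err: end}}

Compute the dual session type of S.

?Str → !Str
  μX → μX  (rec unchanged)
    ⊕{stop,retry} → &{stop,retry}  (⊕→&)
      case stop:
        ⊕{err,ack,ok} → &{err,ack,ok}  (⊕→&)
          case err:
            &{err,ok,done} → ⊕{err,ok,done}  (offer→select)
              case err:
                dual(X) = X
              case ok:
                dual(X) = X
              case done:
                dual(X) = X
          case ack:
            ?Int → !Int
              dual(end) = end
          case ok:
            ⊕{more,done,stop} → &{more,done,stop}  (⊕→&)
              case more:
                dual(X) = X
              case done:
                dual(X) = X
              case stop:
                dual(end) = end
      case retry:
        !Unit → ?Unit
          &{stop,data,err} → ⊕{stop,data,err}  (offer→select)
            case stop:
              dual(X) = X
            case data:
              dual(end) = end
            case err:
              dual(end) = end

!Str.μX.&{stop: &{err: ⊕{err: X, ok: X, done: X}, ack: !Int.end, ok: &{more: X, done: X, stop: end}}, retry: ?Unit.⊕{stop: X, data: end, err: end}}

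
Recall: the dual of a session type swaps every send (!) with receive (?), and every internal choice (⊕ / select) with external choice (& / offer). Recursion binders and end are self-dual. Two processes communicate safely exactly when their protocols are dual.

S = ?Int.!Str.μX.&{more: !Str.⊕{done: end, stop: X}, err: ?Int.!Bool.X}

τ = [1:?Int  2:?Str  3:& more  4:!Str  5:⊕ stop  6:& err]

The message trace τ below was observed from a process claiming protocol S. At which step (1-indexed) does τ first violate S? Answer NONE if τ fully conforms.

2

step 1: ?Int  match  cont: !Str.μX.…
step 2: got ?Str, protocol expects !Str  ✗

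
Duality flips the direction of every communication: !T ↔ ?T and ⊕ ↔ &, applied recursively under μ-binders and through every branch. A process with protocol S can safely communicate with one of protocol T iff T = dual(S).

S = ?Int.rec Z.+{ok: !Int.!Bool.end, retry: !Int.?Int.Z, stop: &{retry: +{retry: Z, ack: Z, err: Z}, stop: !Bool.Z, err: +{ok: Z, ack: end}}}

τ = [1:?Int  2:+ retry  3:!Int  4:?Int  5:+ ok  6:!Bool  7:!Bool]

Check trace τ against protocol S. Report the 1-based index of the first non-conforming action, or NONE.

step 1: ?Int  ok  now at rec Z.…
step 2: + retry  ok  now at !Int.?Int.rec Z.…
step 3: !Int  ok  now at ?Int.rec Z.…
step 4: ?Int  ok  now at rec Z.…
step 5: + ok  ok  now at !Int.!Bool.end
step 6: got !Bool, protocol expects !Int  ✗

6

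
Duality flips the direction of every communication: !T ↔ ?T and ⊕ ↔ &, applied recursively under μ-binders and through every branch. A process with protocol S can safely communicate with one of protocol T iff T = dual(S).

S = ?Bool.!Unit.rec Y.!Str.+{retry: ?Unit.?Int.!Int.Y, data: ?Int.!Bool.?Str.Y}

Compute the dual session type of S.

?Bool → !Bool
  !Unit → ?Unit
    rec Y → rec Y  (binder kept)
      !Str → ?Str
        +{retry,data} → &{retry,data}  (internal→external)
          case retry:
            ?Unit → !Unit
              ?Int → !Int
                !Int → ?Int
                  Y ↦ Y
          case data:
            ?Int → !Int
              !Bool → ?Bool
                ?Str → !Str
                  Y ↦ Y

!Bool.?Unit.rec Y.?Str.&{retry: !Unit.!Int.?Int.Y, data: !Int.?Bool.!Str.Y}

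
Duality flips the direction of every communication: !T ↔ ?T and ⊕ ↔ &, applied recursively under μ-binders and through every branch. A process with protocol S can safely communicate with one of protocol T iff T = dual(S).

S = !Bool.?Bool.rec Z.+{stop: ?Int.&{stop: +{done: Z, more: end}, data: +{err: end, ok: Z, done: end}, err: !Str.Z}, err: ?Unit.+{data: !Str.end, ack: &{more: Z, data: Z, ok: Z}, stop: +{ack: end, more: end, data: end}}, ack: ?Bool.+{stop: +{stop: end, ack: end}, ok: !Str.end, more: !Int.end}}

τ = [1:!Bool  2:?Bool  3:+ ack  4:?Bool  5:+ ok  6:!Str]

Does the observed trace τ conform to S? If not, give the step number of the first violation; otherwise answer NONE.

step 1: !Bool  ok  cont: ?Bool.rec Z.…
step 2: ?Bool  ok  cont: rec Z.…
step 3: + ack  ok  cont: ?Bool.+{stop: +{stop: end, ack: end}, ok: !Str.end, more: !Int.end}
step 4: ?Bool  ok  cont: +{stop: +{stop: end, ack: end}, ok: !Str.end, more: !Int.end}
step 5: + ok  ok  cont: !Str.end
step 6: !Str  ok  cont: end
τ conforms to S (length 6)

NONE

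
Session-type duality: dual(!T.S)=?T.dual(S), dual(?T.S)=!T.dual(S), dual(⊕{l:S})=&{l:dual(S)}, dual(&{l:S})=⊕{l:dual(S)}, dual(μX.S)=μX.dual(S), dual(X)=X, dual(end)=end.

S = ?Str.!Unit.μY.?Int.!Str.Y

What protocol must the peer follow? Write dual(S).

!Str.?Unit.μY.!Int.?Str.Y

?Str = !Str
  !Unit = ?Unit
    μY = μY  (binder kept)
      ?Int = !Int
        !Str = ?Str
          Y ↦ Y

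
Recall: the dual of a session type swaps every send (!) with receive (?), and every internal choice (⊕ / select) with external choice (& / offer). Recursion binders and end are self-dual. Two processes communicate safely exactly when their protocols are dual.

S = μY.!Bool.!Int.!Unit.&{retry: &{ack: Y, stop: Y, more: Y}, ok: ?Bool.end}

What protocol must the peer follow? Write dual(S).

μY.?Bool.?Int.?Unit.⊕{retry: ⊕{ack: Y, stop: Y, more: Y}, ok: !Bool.end}

μY ↦ μY  (binder kept)
  !Bool ↦ ?Bool
    !Int ↦ ?Int
      !Unit ↦ ?Unit
        &{retry,ok} ↦ ⊕{retry,ok}  (&→⊕)
          case retry:
            &{ack,stop,more} ↦ ⊕{ack,stop,more}  (&→⊕)
              case ack:
                Y ↦ Y
              case stop:
                Y ↦ Y
              case more:
                Y ↦ Y
          case ok:
            ?Bool ↦ !Bool
              end ↦ end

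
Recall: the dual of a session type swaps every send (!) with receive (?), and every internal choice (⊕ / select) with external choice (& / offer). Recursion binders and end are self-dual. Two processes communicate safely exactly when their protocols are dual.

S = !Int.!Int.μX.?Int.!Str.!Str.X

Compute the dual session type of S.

?Int.?Int.μX.!Int.?Str.?Str.X

!Int ↦ ?Int
  !Int ↦ ?Int
    μX ↦ μX  (rec unchanged)
      ?Int ↦ !Int
        !Str ↦ ?Str
          !Str ↦ ?Str
            dual(X) = X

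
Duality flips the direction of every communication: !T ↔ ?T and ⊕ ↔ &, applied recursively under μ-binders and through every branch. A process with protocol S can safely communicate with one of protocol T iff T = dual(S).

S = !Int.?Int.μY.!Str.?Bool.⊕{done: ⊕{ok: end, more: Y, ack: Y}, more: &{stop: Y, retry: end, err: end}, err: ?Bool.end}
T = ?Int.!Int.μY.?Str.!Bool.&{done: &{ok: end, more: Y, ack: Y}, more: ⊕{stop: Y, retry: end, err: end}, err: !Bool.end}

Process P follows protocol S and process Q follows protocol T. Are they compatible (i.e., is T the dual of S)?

YES

!Int ‖ ?Int  ok
  ?Int ‖ !Int  ok
    μY ‖ μY  ok (binder kept)
      !Str ‖ ?Str  ok
        ?Bool ‖ !Bool  ok
          ⊕{done,more,err} ‖ &{done,more,err}  ok same labels
            • done:
              ⊕{ok,more,ack} ‖ &{ok,more,ack}  ok same labels
                • ok:
                  end ‖ end  ok
                • more:
                  Y ‖ Y  ok
                • ack:
                  Y ‖ Y  ok
            • more:
              &{stop,retry,err} ‖ ⊕{stop,retry,err}  ok same labels
                • stop:
                  Y ‖ Y  ok
                • retry:
                  end ‖ end  ok
                • err:
                  end ‖ end  ok
            • err:
              ?Bool ‖ !Bool  ok
                end ‖ end  ok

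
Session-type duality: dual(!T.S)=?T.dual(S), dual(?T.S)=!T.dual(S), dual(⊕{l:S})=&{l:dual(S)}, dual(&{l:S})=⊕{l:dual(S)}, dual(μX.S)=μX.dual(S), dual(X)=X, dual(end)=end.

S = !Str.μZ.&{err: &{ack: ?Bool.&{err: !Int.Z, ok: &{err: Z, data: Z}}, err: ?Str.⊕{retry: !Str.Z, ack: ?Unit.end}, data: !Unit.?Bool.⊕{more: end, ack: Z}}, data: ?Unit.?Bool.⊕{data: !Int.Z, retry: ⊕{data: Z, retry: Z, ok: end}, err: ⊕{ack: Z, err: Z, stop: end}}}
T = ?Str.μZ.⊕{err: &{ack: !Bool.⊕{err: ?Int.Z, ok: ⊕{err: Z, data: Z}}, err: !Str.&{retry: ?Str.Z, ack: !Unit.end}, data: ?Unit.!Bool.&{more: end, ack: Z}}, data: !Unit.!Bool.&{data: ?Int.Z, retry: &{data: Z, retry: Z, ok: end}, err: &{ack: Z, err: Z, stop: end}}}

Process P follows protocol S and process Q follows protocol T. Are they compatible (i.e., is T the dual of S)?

NO

!Str | ?Str  ok
  μZ | μZ  ok (binder kept)
    &{err,data} | ⊕{err,data}  ok labels match
      case err:
        &{ack,err,data} | &{ack,err,data}  ✗ choice polarity not flipped — not dual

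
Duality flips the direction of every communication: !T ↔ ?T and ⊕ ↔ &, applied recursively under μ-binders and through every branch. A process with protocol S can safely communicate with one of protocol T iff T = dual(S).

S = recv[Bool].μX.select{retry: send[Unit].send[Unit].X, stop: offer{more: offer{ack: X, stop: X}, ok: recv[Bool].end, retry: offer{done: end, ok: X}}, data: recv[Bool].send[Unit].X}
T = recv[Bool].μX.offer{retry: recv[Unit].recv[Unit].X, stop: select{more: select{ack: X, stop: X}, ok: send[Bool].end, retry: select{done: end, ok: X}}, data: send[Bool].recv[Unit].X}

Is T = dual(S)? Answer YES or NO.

recv[Bool] vs recv[Bool]  ✗ same direction on both sides — not dual

NO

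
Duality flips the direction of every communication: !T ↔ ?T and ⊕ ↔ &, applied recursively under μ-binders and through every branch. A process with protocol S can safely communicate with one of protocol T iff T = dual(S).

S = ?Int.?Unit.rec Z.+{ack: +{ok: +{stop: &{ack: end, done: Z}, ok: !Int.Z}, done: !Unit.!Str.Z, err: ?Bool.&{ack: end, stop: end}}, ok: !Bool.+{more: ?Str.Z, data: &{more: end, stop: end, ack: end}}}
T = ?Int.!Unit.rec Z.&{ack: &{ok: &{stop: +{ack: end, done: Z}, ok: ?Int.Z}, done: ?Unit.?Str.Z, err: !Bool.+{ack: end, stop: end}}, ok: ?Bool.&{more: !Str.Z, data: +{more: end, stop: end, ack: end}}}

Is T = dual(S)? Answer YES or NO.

?Int | ?Int  ✗ same direction on both sides — not dual

NO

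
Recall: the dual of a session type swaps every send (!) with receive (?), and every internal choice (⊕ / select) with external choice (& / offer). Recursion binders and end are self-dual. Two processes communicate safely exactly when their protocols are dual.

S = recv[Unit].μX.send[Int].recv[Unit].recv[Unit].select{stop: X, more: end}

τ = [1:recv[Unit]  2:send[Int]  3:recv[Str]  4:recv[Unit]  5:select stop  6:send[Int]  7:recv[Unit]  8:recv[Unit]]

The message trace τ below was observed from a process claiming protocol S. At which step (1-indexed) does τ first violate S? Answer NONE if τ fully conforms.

3

@1 recv[Unit]  ✓  now at μX.…
@2 send[Int]  ✓  now at recv[Unit].recv[Unit].select{stop: μX.…, more: end}
@3 got recv[Str], protocol expects recv[Unit]  ✗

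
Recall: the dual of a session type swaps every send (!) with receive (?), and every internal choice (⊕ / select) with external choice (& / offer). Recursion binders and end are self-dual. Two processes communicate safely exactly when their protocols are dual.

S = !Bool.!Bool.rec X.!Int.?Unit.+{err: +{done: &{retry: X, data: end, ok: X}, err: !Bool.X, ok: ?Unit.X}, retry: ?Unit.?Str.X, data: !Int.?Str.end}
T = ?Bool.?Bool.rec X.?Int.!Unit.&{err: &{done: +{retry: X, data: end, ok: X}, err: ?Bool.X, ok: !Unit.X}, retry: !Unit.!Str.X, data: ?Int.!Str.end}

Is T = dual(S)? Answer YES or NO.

YES

!Bool | ?Bool  match
  !Bool | ?Bool  match
    rec X | rec X  match (rec unchanged)
      !Int | ?Int  match
        ?Unit | !Unit  match
          +{err,retry,data} | &{err,retry,data}  match same labels
            • err:
              +{done,err,ok} | &{done,err,ok}  match same labels
                • done:
                  &{retry,data,ok} | +{retry,data,ok}  match same labels
                    • retry:
                      X | X  match
                    • data:
                      end | end  match
                    • ok:
                      X | X  match
                • err:
                  !Bool | ?Bool  match
                    X | X  match
                • ok:
                  ?Unit | !Unit  match
                    X | X  match
            • retry:
              ?Unit | !Unit  match
                ?Str | !Str  match
                  X | X  match
            • data:
              !Int | ?Int  match
                ?Str | !Str  match
                  end | end  match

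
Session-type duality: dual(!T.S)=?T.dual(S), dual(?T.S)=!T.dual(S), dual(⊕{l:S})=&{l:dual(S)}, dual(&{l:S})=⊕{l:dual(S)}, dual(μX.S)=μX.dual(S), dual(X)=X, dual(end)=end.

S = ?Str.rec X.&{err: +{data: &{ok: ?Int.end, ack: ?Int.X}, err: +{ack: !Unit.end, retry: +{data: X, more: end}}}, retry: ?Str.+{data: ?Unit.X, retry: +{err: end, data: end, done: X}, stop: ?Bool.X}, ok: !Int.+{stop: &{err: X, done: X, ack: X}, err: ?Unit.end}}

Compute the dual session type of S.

?Str → !Str
  rec X → rec X  (rec unchanged)
    &{err,retry,ok} → +{err,retry,ok}  (offer→select)
      • err:
        +{data,err} → &{data,err}  (select→offer)
          • data:
            &{ok,ack} → +{ok,ack}  (offer→select)
              • ok:
                ?Int → !Int
                  end ↦ end
              • ack:
                ?Int → !Int
                  X ↦ X
          • err:
            +{ack,retry} → &{ack,retry}  (select→offer)
              • ack:
                !Unit → ?Unit
                  end ↦ end
              • retry:
                +{data,more} → &{data,more}  (select→offer)
                  • data:
                    X ↦ X
                  • more:
                    end ↦ end
      • retry:
        ?Str → !Str
          +{data,retry,stop} → &{data,retry,stop}  (select→offer)
            • data:
              ?Unit → !Unit
                X ↦ X
            • retry:
              +{err,data,done} → &{err,data,done}  (select→offer)
                • err:
                  end ↦ end
                • data:
                  end ↦ end
                • done:
                  X ↦ X
            • stop:
              ?Bool → !Bool
                X ↦ X
      • ok:
        !Int → ?Int
          +{stop,err} → &{stop,err}  (select→offer)
            • stop:
              &{err,done,ack} → +{err,done,ack}  (offer→select)
                • err:
                  X ↦ X
                • done:
                  X ↦ X
                • ack:
                  X ↦ X
            • err:
              ?Unit → !Unit
                end ↦ end

!Str.rec X.+{err: &{data: +{ok: !Int.end, ack: !Int.X}, err: &{ack: ?Unit.end, retry: &{data: X, more: end}}}, retry: !Str.&{data: !Unit.X, retry: &{err: end, data: end, done: X}, stop: !Bool.X}, ok: ?Int.&{stop: +{err: X, done: X, ack: X}, err: !Unit.end}}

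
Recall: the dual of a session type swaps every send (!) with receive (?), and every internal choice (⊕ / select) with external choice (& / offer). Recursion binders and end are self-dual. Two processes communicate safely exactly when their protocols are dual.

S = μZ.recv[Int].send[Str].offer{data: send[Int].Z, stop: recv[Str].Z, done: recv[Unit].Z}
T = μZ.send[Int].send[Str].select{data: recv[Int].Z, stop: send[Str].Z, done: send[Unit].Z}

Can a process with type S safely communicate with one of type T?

μZ vs μZ  match (rec unchanged)
  recv[Int] vs send[Int]  match
    send[Str] vs send[Str]  ✗ same direction on both sides — not dual

NO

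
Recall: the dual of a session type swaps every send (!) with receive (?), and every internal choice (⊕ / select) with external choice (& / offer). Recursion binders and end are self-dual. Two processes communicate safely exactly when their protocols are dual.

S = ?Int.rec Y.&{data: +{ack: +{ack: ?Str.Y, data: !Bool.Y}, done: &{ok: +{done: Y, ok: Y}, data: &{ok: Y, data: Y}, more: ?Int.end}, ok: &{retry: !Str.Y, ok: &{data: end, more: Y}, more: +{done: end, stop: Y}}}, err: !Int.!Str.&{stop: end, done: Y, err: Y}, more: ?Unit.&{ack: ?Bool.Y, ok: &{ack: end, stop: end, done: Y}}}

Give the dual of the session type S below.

?Int ↦ !Int
  rec Y ↦ rec Y  (μ self-dual)
    &{data,err,more} ↦ +{data,err,more}  (external→internal)
      [data]
        +{ack,done,ok} ↦ &{ack,done,ok}  (select→offer)
          [ack]
            +{ack,data} ↦ &{ack,data}  (select→offer)
              [ack]
                ?Str ↦ !Str
                  Y self-dual
              [data]
                !Bool ↦ ?Bool
                  Y self-dual
          [done]
            &{ok,data,more} ↦ +{ok,data,more}  (external→internal)
              [ok]
                +{done,ok} ↦ &{done,ok}  (select→offer)
                  [done]
                    Y self-dual
                  [ok]
                    Y self-dual
              [data]
                &{ok,data} ↦ +{ok,data}  (external→internal)
                  [ok]
                    Y self-dual
                  [data]
                    Y self-dual
              [more]
                ?Int ↦ !Int
                  end self-dual
          [ok]
            &{retry,ok,more} ↦ +{retry,ok,more}  (external→internal)
              [retry]
                !Str ↦ ?Str
                  Y self-dual
              [ok]
                &{data,more} ↦ +{data,more}  (external→internal)
                  [data]
                    end self-dual
                  [more]
                    Y self-dual
              [more]
                +{done,stop} ↦ &{done,stop}  (select→offer)
                  [done]
                    end self-dual
                  [stop]
                    Y self-dual
      [err]
        !Int ↦ ?Int
          !Str ↦ ?Str
            &{stop,done,err} ↦ +{stop,done,err}  (external→internal)
              [stop]
                end self-dual
              [done]
                Y self-dual
              [err]
                Y self-dual
      [more]
        ?Unit ↦ !Unit
          &{ack,ok} ↦ +{ack,ok}  (external→internal)
            [ack]
              ?Bool ↦ !Bool
                Y self-dual
            [ok]
              &{ack,stop,done} ↦ +{ack,stop,done}  (external→internal)
                [ack]
                  end self-dual
                [stop]
                  end self-dual
                [done]
                  Y self-dual

!Int.rec Y.+{data: &{ack: &{ack: !Str.Y, data: ?Bool.Y}, done: +{ok: &{done: Y, ok: Y}, data: +{ok: Y, data: Y}, more: !Int.end}, ok: +{retry: ?Str.Y, ok: +{data: end, more: Y}, more: &{done: end, stop: Y}}}, err: ?Int.?Str.+{stop: end, done: Y, err: Y}, more: !Unit.+{ack: !Bool.Y, ok: +{ack: end, stop: end, done: Y}}}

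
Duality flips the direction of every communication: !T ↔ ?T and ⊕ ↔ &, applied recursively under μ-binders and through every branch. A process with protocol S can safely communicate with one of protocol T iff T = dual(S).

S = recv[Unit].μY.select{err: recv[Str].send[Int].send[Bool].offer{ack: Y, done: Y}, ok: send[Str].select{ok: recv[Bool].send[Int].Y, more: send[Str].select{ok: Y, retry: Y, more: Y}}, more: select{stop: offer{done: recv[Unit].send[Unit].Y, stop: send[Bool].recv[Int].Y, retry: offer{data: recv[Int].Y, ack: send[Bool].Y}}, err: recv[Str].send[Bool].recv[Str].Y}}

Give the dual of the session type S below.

recv[Unit] → send[Unit]
  μY → μY  (μ self-dual)
    select{err,ok,more} → offer{err,ok,more}  (select→offer)
      case err:
        recv[Str] → send[Str]
          send[Int] → recv[Int]
            send[Bool] → recv[Bool]
              offer{ack,done} → select{ack,done}  (external→internal)
                case ack:
                  Y ↦ Y
                case done:
                  Y ↦ Y
      case ok:
        send[Str] → recv[Str]
          select{ok,more} → offer{ok,more}  (select→offer)
            case ok:
              recv[Bool] → send[Bool]
                send[Int] → recv[Int]
                  Y ↦ Y
            case more:
              send[Str] → recv[Str]
                select{ok,retry,more} → offer{ok,retry,more}  (select→offer)
                  case ok:
                    Y ↦ Y
                  case retry:
                    Y ↦ Y
                  case more:
                    Y ↦ Y
      case more:
        select{stop,err} → offer{stop,err}  (select→offer)
          case stop:
            offer{done,stop,retry} → select{done,stop,retry}  (external→internal)
              case done:
                recv[Unit] → send[Unit]
                  send[Unit] → recv[Unit]
                    Y ↦ Y
              case stop:
                send[Bool] → recv[Bool]
                  recv[Int] → send[Int]
                    Y ↦ Y
              case retry:
                offer{data,ack} → select{data,ack}  (external→internal)
                  case data:
                    recv[Int] → send[Int]
                      Y ↦ Y
                  case ack:
                    send[Bool] → recv[Bool]
                      Y ↦ Y
          case err:
            recv[Str] → send[Str]
              send[Bool] → recv[Bool]
                recv[Str] → send[Str]
                  Y ↦ Y

send[Unit].μY.offer{err: send[Str].recv[Int].recv[Bool].select{ack: Y, done: Y}, ok: recv[Str].offer{ok: send[Bool].recv[Int].Y, more: recv[Str].offer{ok: Y, retry: Y, more: Y}}, more: offer{stop: select{done: send[Unit].recv[Unit].Y, stop: recv[Bool].send[Int].Y, retry: select{data: send[Int].Y, ack: recv[Bool].Y}}, err: send[Str].recv[Bool].send[Str].Y}}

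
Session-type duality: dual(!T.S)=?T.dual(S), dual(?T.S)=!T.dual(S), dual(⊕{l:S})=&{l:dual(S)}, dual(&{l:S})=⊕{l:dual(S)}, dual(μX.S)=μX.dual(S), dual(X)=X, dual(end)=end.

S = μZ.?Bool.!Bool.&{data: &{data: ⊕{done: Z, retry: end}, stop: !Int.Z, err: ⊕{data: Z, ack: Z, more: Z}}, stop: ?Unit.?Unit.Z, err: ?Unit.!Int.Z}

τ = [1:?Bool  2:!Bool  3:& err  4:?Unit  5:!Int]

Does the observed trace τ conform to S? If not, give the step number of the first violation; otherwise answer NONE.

NONE

step 1: ?Bool  ok  state: !Bool.&{data: &{data: ⊕{done: μZ.…, retry: end}, stop: !Int.μZ.…, err: ⊕{data: μZ.…, ack: μZ.…, more: μZ.…}}, stop: ?Unit.?Unit.μZ.…, err: ?Unit.!Int.μZ.…}
step 2: !Bool  ok  state: &{data: &{data: ⊕{done: μZ.…, retry: end}, stop: !Int.μZ.…, err: ⊕{data: μZ.…, ack: μZ.…, more: μZ.…}}, stop: ?Unit.?Unit.μZ.…, err: ?Unit.!Int.μZ.…}
step 3: & err  ok  state: ?Unit.!Int.μZ.…
step 4: ?Unit  ok  state: !Int.μZ.…
step 5: !Int  ok  state: μZ.…
τ conforms to S (length 5)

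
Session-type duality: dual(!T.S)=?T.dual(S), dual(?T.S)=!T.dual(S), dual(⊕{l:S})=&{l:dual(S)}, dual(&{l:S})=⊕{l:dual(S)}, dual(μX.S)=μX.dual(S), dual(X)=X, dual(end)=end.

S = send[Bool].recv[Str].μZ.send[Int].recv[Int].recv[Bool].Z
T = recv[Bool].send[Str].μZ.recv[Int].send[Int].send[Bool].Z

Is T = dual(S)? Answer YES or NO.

YES

send[Bool] ‖ recv[Bool]  ✓
  recv[Str] ‖ send[Str]  ✓
    μZ ‖ μZ  ✓ (μ self-dual)
      send[Int] ‖ recv[Int]  ✓
        recv[Int] ‖ send[Int]  ✓
          recv[Bool] ‖ send[Bool]  ✓
            Z ‖ Z  ✓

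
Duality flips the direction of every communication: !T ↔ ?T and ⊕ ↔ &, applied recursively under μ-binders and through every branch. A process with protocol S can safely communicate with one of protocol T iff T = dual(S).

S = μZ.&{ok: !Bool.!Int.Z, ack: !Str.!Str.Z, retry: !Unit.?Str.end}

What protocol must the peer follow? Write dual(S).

μZ → μZ  (μ self-dual)
  &{ok,ack,retry} → ⊕{ok,ack,retry}  (&→⊕)
    [ok]
      !Bool → ?Bool
        !Int → ?Int
          Z self-dual
    [ack]
      !Str → ?Str
        !Str → ?Str
          Z self-dual
    [retry]
      !Unit → ?Unit
        ?Str → !Str
          end self-dual

μZ.⊕{ok: ?Bool.?Int.Z, ack: ?Str.?Str.Z, retry: ?Unit.!Str.end}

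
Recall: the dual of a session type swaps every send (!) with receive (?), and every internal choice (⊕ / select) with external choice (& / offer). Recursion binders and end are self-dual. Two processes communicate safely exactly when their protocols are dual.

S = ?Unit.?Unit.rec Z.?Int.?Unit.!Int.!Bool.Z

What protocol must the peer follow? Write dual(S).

!Unit.!Unit.rec Z.!Int.!Unit.?Int.?Bool.Z

?Unit = !Unit
  ?Unit = !Unit
    rec Z = rec Z  (binder kept)
      ?Int = !Int
        ?Unit = !Unit
          !Int = ?Int
            !Bool = ?Bool
              dual(Z) = Z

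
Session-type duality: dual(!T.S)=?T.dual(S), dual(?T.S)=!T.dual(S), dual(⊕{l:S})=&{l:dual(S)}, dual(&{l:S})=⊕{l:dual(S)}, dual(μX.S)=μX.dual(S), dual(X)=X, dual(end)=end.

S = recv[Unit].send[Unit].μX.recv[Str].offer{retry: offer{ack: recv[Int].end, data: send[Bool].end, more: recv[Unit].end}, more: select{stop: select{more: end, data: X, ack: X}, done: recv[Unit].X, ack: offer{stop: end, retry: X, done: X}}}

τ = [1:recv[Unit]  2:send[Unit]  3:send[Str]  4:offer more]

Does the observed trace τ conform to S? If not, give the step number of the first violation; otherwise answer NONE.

@1 recv[Unit]  ✓  residual = send[Unit].μX.…
@2 send[Unit]  ✓  residual = μX.…
@3 got send[Str], protocol expects recv[Str]  ✗

3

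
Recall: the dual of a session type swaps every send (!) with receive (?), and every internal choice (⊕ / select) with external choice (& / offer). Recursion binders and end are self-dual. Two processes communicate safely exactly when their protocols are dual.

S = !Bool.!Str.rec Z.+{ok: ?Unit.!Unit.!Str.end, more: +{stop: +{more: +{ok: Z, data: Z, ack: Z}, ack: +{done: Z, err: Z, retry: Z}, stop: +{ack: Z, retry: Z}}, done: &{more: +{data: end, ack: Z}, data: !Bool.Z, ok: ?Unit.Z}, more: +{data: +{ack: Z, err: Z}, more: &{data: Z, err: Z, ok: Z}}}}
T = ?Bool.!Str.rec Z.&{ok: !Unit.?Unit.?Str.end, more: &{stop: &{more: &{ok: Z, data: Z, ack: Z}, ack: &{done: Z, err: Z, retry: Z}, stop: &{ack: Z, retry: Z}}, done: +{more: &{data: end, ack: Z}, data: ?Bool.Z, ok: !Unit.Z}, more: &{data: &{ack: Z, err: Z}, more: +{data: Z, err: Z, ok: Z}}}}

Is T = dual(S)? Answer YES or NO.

!Bool | ?Bool  match
  !Str | !Str  ✗ same direction on both sides — not dual

NO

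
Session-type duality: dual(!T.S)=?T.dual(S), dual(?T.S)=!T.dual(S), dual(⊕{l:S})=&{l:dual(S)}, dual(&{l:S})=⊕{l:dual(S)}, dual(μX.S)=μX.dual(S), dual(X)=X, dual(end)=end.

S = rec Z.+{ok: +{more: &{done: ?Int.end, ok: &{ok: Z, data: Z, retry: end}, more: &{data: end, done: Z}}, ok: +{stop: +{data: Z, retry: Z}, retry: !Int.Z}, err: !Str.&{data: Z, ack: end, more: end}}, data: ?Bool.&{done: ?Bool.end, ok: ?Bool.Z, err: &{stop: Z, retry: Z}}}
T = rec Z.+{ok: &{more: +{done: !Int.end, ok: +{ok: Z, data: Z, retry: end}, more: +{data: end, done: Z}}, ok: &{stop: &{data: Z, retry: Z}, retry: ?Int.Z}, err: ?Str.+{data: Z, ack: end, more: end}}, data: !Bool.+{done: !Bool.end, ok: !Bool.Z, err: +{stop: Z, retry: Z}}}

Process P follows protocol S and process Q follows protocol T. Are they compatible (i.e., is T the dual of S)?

rec Z vs rec Z  ok (μ self-dual)
  +{ok,data} vs +{ok,data}  ✗ choice polarity not flipped — not dual

NO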